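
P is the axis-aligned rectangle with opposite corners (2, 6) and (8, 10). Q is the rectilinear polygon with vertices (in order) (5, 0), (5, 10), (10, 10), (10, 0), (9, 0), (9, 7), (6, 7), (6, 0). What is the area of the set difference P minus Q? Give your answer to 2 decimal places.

14.00

|P| = 24, |P∩Q| = 10.
|P ∖ Q| = |P| − |P∩Q| = 24 − 10 = 14.00.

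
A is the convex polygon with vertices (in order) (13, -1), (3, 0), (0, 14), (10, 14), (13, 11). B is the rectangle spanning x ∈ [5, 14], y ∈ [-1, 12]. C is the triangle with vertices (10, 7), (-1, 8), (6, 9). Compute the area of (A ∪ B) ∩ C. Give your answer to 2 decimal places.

The region (A ∪ B) ∩ C is the polygon with vertices (1.218,8.317), (6,9), (10,7), (1.331,7.788).
By the shoelace formula its area is 8.40.

8.40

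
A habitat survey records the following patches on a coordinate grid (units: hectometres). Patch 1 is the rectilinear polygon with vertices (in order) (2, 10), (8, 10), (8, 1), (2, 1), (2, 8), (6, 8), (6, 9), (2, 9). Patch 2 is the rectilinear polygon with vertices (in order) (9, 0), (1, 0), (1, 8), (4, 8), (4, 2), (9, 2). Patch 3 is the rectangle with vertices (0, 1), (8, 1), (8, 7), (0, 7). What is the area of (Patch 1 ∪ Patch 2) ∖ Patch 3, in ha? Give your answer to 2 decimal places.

|Patch 1 ∪ Patch 2| = 66.
|(Patch 1 ∪ Patch 2) ∩ Patch 3| = 42.
|(Patch 1 ∪ Patch 2) ∖ Patch 3| = 66 − 42 = 24.00.

24.00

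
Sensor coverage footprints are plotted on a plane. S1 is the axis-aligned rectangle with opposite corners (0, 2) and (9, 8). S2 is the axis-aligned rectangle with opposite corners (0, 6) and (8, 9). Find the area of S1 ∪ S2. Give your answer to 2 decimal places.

By inclusion–exclusion:
Individual areas: |S1| = 54, |S2| = 24.
|S1∩S2|: x∈[0,8], y∈[6,8] → 8·2 = 16.
|S1 ∪ S2| = 78 − 16 = 62.00.

62.00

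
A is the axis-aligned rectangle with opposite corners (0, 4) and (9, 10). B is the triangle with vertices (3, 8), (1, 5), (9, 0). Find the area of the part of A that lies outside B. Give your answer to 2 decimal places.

43.80

|A| = 54, |A∩B| = 10.2.
|A ∖ B| = |A| − |A∩B| = 54 − 10.2 = 43.80.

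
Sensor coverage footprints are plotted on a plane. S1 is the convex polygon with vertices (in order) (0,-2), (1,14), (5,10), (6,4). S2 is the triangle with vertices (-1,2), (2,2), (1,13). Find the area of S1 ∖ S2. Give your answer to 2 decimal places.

|S1| = 55, |S1∩S2| = 9.9524.
|S1 ∖ S2| = |S1| − |S1∩S2| = 55 − 9.9524 = 45.05.

45.05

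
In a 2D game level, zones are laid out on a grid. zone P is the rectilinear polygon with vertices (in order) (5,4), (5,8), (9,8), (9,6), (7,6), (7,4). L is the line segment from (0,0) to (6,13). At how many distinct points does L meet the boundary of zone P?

The segment lies entirely outside zone P and never meets its boundary.

0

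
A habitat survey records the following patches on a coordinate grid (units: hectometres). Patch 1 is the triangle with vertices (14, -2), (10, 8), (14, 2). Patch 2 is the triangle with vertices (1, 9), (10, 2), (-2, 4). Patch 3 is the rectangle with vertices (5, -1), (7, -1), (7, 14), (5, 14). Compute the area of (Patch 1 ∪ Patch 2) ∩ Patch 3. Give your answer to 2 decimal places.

The region (Patch 1 ∪ Patch 2) ∩ Patch 3 is the polygon with vertices (5,2.833), (5,5.889), (7,4.333), (7,2.5).
By the shoelace formula its area is 4.89.

4.89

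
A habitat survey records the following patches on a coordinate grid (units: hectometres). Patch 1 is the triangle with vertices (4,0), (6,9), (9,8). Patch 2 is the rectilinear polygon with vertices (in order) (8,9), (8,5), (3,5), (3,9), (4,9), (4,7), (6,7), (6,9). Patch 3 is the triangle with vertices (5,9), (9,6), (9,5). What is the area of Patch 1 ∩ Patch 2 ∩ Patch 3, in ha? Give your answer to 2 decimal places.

0.97

The intersection is the polygon with vertices (6,8.25), (8,6.75), (8,6.4), (7.846,6.154), (6,8).
By the shoelace formula its area is 0.97.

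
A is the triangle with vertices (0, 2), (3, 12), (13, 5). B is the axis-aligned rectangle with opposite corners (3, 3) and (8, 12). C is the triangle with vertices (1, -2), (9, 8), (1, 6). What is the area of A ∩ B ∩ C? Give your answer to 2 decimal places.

The intersection is the polygon with vertices (8,6.75), (5.151,3.189), (4.333,3), (3,3), (3,6.5), (8,7.75).
By the shoelace formula its area is 14.94.

14.94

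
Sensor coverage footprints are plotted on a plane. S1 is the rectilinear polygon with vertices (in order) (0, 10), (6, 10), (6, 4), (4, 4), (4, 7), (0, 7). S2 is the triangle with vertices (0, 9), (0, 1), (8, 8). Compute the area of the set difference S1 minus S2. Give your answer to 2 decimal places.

|S1| = 24, |S1∩S2| = 13.
|S1 ∖ S2| = |S1| − |S1∩S2| = 24 − 13 = 11.00.

11.00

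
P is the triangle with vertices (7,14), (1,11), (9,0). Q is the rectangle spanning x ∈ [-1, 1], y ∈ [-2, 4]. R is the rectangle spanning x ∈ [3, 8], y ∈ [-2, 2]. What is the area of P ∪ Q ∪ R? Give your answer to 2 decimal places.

By inclusion–exclusion:
Individual areas: |P| = 45, |Q| = 12, |R| = 20.
|P∩Q| = 0.
|P∩R| = 0.142.
|Q∩R| = 0 (no overlap).
|P∩Q∩R| = 0.
|P ∪ Q ∪ R| = 77 − 0.142 + 0 = 76.86.

76.86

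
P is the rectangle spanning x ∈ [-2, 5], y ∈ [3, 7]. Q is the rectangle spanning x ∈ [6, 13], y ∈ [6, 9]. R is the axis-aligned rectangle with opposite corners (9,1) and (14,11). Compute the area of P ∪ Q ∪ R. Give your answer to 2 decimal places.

By inclusion–exclusion:
Individual areas: |P| = 28, |Q| = 21, |R| = 50.
|P∩Q| = 0 (no overlap).
|P∩R| = 0 (no overlap).
|Q∩R|: x∈[9,13], y∈[6,9] → 4·3 = 12.
|P∩Q∩R| = 0.
|P ∪ Q ∪ R| = 99 − 12 + 0 = 87.00.

87.00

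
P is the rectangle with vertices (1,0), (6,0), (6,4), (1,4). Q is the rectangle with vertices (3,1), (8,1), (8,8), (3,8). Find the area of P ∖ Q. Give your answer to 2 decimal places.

11.00

|P∩Q|: x∈[3,6], y∈[1,4] → 3·3 = 9.
|P| = 20.
|P ∖ Q| = |P| − |P∩Q| = 20 − 9 = 11.00.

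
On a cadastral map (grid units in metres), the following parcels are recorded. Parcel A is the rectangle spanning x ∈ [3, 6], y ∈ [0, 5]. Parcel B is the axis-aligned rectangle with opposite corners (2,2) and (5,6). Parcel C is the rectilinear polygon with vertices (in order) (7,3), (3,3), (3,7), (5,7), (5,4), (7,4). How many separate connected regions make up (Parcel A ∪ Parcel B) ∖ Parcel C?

2

(Parcel A ∪ Parcel B) ∖ Parcel C splits into 2 disjoint pieces (area 1, area 13).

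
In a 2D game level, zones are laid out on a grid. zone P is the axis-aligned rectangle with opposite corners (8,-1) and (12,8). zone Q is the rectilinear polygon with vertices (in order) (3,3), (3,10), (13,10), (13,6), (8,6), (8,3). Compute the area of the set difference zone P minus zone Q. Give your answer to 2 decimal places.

28.00

|zone P| = 36, |zone P∩zone Q| = 8.
|zone P ∖ zone Q| = |zone P| − |zone P∩zone Q| = 36 − 8 = 28.00.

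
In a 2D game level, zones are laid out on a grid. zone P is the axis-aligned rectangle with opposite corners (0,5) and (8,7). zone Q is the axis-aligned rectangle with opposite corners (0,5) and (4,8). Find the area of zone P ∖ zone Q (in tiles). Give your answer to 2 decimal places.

8.00

|zone P∩zone Q|: x∈[0,4], y∈[5,7] → 4·2 = 8.
|zone P| = 16.
|zone P ∖ zone Q| = |zone P| − |zone P∩zone Q| = 16 − 8 = 8.00.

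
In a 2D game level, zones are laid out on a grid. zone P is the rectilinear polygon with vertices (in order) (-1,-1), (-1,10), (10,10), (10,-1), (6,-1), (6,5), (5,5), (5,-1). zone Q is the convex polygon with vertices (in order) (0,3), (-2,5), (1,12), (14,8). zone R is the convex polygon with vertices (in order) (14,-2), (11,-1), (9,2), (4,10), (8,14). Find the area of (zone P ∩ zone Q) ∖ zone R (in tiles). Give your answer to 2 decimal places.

38.05

|zone P ∩ zone Q| = 56.0932.
|(zone P ∩ zone Q) ∩ zone R| = 18.0409.
|(zone P ∩ zone Q) ∖ zone R| = 56.0932 − 18.0409 = 38.05.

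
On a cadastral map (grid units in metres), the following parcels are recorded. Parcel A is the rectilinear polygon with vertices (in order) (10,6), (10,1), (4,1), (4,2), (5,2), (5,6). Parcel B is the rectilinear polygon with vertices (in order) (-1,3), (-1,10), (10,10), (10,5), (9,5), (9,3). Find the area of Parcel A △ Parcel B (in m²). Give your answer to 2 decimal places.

75.00

|Parcel A| = 26, |Parcel B| = 75, |Parcel A∩Parcel B| = 13.
|Parcel A △ Parcel B| = |Parcel A| + |Parcel B| − 2·|Parcel A∩Parcel B| = 26 + 75 − 26 = 75.00.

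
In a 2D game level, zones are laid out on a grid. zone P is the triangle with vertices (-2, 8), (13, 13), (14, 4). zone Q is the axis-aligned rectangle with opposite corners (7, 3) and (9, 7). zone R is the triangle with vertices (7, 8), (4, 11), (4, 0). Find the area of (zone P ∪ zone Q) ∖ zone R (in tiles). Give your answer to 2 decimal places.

66.12

|zone P ∪ zone Q| = 75.
|(zone P ∪ zone Q) ∩ zone R| = 8.8821.
|(zone P ∪ zone Q) ∖ zone R| = 75 − 8.8821 = 66.12.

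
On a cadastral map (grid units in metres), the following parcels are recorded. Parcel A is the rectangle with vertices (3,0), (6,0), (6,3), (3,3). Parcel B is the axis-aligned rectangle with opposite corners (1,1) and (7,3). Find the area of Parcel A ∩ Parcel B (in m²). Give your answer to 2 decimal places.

|Parcel A∩Parcel B|: x∈[3,6], y∈[1,3] → 3·2 = 6.

6.00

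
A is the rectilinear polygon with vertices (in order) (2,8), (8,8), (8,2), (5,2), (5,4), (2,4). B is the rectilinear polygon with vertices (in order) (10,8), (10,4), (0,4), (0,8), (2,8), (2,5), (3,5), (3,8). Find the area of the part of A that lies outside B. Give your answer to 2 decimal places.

9.00

|A| = 30, |A∩B| = 21.
|A ∖ B| = |A| − |A∩B| = 30 − 21 = 9.00.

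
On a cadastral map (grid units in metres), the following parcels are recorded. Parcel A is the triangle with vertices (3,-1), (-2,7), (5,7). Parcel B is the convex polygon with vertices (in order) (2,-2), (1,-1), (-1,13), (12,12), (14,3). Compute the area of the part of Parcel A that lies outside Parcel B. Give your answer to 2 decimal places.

|Parcel A| = 28, |Parcel A∩Parcel B| = 24.4233.
|Parcel A ∖ Parcel B| = |Parcel A| − |Parcel A∩Parcel B| = 28 − 24.4233 = 3.58.

3.58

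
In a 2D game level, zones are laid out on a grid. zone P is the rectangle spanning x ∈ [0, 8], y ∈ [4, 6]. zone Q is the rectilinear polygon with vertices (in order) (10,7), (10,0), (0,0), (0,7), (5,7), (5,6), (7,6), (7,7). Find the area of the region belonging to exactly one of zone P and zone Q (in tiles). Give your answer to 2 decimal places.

|zone P| = 16, |zone Q| = 68, |zone P∩zone Q| = 16.
|zone P △ zone Q| = |zone P| + |zone Q| − 2·|zone P∩zone Q| = 16 + 68 − 32 = 52.00.

52.00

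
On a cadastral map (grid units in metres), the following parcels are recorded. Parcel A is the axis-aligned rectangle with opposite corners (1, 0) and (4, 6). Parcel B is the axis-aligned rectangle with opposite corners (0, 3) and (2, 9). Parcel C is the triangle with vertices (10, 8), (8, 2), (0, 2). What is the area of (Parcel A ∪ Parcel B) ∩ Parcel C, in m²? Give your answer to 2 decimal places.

4.50

The region (Parcel A ∪ Parcel B) ∩ Parcel C is the polygon with vertices (4,2), (1,2), (1,2.6), (4,4.4).
By the shoelace formula its area is 4.50.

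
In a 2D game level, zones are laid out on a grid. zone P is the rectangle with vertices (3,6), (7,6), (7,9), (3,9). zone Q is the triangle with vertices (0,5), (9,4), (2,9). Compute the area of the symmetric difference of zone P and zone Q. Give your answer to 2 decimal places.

23.69

|zone P| = 12, |zone Q| = 19, |zone P∩zone Q| = 3.6571.
|zone P △ zone Q| = |zone P| + |zone Q| − 2·|zone P∩zone Q| = 12 + 19 − 7.3143 = 23.69.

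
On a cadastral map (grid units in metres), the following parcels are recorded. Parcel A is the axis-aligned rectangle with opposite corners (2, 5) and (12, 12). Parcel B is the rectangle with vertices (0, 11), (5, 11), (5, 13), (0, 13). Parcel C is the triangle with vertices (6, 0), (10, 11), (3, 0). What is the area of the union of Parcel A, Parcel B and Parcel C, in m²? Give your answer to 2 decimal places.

88.59

By inclusion–exclusion:
Individual areas: |Parcel A| = 70, |Parcel B| = 10, |Parcel C| = 16.5.
|Parcel A∩Parcel B|: x∈[2,5], y∈[11,12] → 3·1 = 3.
|Parcel A∩Parcel C| = 4.9091.
|Parcel B∩Parcel C| = 0.
|Parcel A∩Parcel B∩Parcel C| = 0.
|Parcel A ∪ Parcel B ∪ Parcel C| = 96.5 − 7.9091 + 0 = 88.59.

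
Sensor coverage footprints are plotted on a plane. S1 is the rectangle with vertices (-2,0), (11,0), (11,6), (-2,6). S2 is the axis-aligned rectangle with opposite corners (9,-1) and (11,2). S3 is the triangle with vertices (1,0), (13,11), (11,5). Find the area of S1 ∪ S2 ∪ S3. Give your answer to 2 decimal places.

89.64

By inclusion–exclusion:
Individual areas: |S1| = 78, |S2| = 6, |S3| = 25.
|S1∩S2|: x∈[9,11], y∈[0,2] → 2·2 = 4.
|S1∩S3| = 15.3636.
|S2∩S3| = 0.
|S1∩S2∩S3| = 0.
|S1 ∪ S2 ∪ S3| = 109 − 19.3636 + 0 = 89.64.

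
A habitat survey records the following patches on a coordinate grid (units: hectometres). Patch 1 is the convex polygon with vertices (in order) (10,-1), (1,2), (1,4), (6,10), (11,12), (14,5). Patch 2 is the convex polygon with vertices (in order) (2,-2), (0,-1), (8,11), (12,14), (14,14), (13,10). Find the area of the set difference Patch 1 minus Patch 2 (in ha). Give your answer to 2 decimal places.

58.14

|Patch 1| = 103, |Patch 1∩Patch 2| = 44.8639.
|Patch 1 ∖ Patch 2| = |Patch 1| − |Patch 1∩Patch 2| = 103 − 44.8639 = 58.14.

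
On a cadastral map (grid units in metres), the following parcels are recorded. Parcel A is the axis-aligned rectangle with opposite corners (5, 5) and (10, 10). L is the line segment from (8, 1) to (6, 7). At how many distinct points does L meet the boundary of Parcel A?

The segment meets the boundary at (6.667,5).

1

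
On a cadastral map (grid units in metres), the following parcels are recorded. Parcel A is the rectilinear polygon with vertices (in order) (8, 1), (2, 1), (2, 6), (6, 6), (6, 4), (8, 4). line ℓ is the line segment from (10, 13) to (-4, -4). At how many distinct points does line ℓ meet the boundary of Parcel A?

The segment meets the boundary at (2,3.286), (4.235,6).

2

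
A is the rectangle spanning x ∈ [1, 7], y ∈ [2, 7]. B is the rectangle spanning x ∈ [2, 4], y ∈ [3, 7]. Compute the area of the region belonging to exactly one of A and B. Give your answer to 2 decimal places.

|A∩B|: x∈[2,4], y∈[3,7] → 2·4 = 8.
|A △ B| = |A| + |B| − 2·|A∩B| = 30 + 8 − 16 = 22.00.

22.00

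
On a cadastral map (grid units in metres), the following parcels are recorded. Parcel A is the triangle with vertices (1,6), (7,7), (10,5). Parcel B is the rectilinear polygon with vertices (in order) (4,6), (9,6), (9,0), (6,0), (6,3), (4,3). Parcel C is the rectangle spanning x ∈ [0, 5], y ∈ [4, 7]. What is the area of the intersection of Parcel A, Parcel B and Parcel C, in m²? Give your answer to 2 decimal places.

The intersection is the polygon with vertices (4,5.667), (4,6), (5,6), (5,5.556).
By the shoelace formula its area is 0.39.

0.39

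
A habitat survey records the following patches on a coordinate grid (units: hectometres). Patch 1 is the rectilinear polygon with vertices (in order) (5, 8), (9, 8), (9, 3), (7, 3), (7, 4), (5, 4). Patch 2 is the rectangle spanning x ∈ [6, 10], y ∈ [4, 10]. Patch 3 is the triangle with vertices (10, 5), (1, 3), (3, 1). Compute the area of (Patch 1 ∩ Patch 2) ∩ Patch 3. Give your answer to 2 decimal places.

1.17

The region (Patch 1 ∩ Patch 2) ∩ Patch 3 is the polygon with vertices (9,4.429), (8.25,4), (7,4), (6,4), (6,4.111), (9,4.778).
By the shoelace formula its area is 1.17.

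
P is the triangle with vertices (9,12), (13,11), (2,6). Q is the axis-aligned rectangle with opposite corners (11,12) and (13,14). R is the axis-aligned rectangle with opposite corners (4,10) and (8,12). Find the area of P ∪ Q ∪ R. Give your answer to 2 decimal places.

26.74

By inclusion–exclusion:
Individual areas: |P| = 15.5, |Q| = 4, |R| = 8.
|P∩Q| = 0.
|P∩R| = 0.7619.
|Q∩R| = 0 (no overlap).
|P∩Q∩R| = 0.
|P ∪ Q ∪ R| = 27.5 − 0.7619 + 0 = 26.74.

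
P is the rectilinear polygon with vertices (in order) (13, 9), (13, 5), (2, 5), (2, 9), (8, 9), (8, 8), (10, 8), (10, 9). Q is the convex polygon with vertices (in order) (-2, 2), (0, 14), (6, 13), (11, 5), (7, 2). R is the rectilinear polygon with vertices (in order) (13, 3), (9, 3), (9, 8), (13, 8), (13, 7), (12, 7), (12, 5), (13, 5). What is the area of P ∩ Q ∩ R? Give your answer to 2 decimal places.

3.19

The intersection is the polygon with vertices (9.125,8), (11,5), (9,5), (9,8).
By the shoelace formula its area is 3.19.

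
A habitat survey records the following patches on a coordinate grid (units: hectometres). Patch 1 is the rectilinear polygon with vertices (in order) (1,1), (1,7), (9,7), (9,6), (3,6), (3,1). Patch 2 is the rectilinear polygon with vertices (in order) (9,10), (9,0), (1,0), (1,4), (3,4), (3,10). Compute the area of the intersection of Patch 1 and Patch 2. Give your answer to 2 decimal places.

12.00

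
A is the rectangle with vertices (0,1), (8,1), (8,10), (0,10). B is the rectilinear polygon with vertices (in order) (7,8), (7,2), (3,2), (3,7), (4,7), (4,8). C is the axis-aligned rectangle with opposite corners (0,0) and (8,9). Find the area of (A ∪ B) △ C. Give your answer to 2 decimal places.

|A ∪ B| = 72.
|(A ∪ B) ∩ C| = 64.
|(A ∪ B) △ C| = 72 + 72 − 128 = 16.00.

16.00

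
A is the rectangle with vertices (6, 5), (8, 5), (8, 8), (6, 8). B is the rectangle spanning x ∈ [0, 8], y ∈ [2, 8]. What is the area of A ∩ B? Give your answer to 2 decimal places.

6.00

|A∩B|: x∈[6,8], y∈[5,8] → 2·3 = 6.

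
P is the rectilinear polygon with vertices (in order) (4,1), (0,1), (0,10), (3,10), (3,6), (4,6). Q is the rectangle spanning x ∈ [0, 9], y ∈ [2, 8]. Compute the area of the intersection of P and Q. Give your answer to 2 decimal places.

22.00

The intersection is the polygon with vertices (0,8), (3,8), (3,6), (4,6), (4,2), (0,2).
By the shoelace formula its area is 22.00.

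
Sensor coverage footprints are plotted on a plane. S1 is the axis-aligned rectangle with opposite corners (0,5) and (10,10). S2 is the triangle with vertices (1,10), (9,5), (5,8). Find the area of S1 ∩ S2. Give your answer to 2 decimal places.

2.00

The intersection is the polygon with vertices (1,10), (5,8), (9,5).
By the shoelace formula its area is 2.00.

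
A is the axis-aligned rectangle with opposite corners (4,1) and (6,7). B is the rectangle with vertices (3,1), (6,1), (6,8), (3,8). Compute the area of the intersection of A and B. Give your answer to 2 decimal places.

12.00

|A∩B|: x∈[4,6], y∈[1,7] → 2·6 = 12.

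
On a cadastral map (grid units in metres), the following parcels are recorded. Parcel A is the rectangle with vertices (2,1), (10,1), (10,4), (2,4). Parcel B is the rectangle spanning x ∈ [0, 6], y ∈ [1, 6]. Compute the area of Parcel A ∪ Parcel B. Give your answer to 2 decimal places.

42.00

By inclusion–exclusion:
Individual areas: |Parcel A| = 24, |Parcel B| = 30.
|Parcel A∩Parcel B|: x∈[2,6], y∈[1,4] → 4·3 = 12.
|Parcel A ∪ Parcel B| = 54 − 12 = 42.00.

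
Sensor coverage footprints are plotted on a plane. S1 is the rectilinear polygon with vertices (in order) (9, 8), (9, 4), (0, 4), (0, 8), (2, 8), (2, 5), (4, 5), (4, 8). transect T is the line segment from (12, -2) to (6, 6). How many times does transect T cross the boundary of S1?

The segment meets the boundary at (7.5,4).

1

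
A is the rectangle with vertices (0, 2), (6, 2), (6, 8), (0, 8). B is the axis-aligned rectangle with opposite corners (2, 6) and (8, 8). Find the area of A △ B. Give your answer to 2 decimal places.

32.00

|A∩B|: x∈[2,6], y∈[6,8] → 4·2 = 8.
|A △ B| = |A| + |B| − 2·|A∩B| = 36 + 12 − 16 = 32.00.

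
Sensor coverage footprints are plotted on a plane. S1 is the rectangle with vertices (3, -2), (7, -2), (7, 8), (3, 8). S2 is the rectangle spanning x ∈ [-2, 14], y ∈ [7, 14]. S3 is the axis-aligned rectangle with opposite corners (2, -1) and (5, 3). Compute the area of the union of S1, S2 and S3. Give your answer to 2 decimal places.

152.00

By inclusion–exclusion:
Individual areas: |S1| = 40, |S2| = 112, |S3| = 12.
|S1∩S2|: x∈[3,7], y∈[7,8] → 4·1 = 4.
|S1∩S3|: x∈[3,5], y∈[-1,3] → 2·4 = 8.
|S2∩S3| = 0 (no overlap).
|S1∩S2∩S3| = 0.
|S1 ∪ S2 ∪ S3| = 164 − 12 + 0 = 152.00.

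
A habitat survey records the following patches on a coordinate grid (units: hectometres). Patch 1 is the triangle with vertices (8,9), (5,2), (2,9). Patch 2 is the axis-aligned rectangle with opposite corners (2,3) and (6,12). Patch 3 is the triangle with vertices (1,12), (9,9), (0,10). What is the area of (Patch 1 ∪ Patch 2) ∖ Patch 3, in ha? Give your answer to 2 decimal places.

35.82

|Patch 1 ∪ Patch 2| = 41.0952.
|(Patch 1 ∪ Patch 2) ∩ Patch 3| = 5.2778.
|(Patch 1 ∪ Patch 2) ∖ Patch 3| = 41.0952 − 5.2778 = 35.82.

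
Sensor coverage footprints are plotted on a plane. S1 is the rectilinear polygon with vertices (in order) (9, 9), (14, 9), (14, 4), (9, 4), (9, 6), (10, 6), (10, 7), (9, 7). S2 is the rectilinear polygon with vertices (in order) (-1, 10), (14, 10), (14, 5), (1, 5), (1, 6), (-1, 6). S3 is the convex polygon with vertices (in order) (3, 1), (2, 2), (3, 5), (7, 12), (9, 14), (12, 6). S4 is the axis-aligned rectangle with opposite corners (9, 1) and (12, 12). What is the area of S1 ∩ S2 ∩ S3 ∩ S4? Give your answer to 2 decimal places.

8.41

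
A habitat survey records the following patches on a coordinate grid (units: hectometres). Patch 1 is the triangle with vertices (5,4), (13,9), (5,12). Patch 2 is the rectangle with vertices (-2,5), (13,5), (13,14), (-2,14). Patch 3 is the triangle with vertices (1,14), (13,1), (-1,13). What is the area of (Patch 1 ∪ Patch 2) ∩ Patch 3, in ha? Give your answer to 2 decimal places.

17.05

The region (Patch 1 ∪ Patch 2) ∩ Patch 3 is the polygon with vertices (8.333,5), (-1,13), (1,14), (9.308,5).
By the shoelace formula its area is 17.05.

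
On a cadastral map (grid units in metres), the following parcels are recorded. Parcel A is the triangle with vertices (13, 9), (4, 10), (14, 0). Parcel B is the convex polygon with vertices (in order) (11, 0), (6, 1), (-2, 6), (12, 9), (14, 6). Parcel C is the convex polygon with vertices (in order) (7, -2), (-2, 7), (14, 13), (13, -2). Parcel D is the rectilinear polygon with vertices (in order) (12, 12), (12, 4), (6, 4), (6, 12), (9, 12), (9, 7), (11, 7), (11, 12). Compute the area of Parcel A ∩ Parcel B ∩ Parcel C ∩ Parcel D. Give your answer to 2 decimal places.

The intersection is the polygon with vertices (6.235,7.765), (9,8.357), (9,7), (11,7), (11,8.786), (12,9), (12,4), (10,4).
By the shoelace formula its area is 15.03.

15.03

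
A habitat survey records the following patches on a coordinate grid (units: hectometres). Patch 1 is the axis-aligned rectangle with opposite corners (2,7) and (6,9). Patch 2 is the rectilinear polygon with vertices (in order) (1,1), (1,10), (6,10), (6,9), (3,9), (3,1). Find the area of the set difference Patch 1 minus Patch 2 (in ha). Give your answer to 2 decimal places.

|Patch 1| = 8, |Patch 1∩Patch 2| = 2.
|Patch 1 ∖ Patch 2| = |Patch 1| − |Patch 1∩Patch 2| = 8 − 2 = 6.00.

6.00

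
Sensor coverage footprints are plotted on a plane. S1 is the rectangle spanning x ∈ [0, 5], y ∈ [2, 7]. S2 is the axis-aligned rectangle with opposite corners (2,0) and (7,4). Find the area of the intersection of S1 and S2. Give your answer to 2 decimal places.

|S1∩S2|: x∈[2,5], y∈[2,4] → 3·2 = 6.

6.00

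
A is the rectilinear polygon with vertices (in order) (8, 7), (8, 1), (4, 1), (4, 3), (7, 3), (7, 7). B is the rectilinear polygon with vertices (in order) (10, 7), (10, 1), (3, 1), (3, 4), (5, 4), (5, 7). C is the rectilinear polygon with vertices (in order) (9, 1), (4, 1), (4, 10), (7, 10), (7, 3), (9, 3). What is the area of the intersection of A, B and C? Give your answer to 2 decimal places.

8.00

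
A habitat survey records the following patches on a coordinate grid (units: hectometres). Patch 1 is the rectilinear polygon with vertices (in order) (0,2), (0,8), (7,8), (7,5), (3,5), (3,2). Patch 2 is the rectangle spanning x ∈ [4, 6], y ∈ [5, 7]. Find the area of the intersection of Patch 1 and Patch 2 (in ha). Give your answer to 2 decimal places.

4.00

The intersection is the polygon with vertices (4,5), (4,7), (6,7), (6,5).
By the shoelace formula its area is 4.00.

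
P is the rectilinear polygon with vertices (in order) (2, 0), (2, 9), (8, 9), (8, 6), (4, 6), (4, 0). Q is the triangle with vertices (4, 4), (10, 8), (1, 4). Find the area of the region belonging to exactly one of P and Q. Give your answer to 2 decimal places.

30.33

|P| = 30, |Q| = 6, |P∩Q| = 2.8333.
|P △ Q| = |P| + |Q| − 2·|P∩Q| = 30 + 6 − 5.6667 = 30.33.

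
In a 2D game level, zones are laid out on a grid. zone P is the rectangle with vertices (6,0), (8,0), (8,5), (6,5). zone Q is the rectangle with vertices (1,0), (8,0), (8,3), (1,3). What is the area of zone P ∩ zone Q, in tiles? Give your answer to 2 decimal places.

|zone P∩zone Q|: x∈[6,8], y∈[0,3] → 2·3 = 6.

6.00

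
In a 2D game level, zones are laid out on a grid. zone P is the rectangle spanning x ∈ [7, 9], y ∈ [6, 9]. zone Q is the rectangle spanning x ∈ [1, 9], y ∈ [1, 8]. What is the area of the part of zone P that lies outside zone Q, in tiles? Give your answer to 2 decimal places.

|zone P∩zone Q|: x∈[7,9], y∈[6,8] → 2·2 = 4.
|zone P| = 6.
|zone P ∖ zone Q| = |zone P| − |zone P∩zone Q| = 6 − 4 = 2.00.

2.00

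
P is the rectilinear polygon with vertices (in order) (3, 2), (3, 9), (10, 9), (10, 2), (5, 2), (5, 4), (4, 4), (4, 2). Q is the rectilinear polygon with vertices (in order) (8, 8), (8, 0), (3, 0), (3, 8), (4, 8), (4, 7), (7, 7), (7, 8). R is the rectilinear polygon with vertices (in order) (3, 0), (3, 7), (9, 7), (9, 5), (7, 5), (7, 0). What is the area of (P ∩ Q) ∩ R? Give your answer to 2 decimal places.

20.00

|P ∩ Q| = 25.
|(P ∩ Q) ∩ R| = 20.00.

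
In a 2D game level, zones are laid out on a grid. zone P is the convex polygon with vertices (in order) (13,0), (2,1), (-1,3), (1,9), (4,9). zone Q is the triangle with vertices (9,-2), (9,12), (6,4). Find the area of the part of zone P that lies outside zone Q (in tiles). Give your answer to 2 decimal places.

57.19

|zone P| = 68, |zone P∩zone Q| = 10.8095.
|zone P ∖ zone Q| = |zone P| − |zone P∩zone Q| = 68 − 10.8095 = 57.19.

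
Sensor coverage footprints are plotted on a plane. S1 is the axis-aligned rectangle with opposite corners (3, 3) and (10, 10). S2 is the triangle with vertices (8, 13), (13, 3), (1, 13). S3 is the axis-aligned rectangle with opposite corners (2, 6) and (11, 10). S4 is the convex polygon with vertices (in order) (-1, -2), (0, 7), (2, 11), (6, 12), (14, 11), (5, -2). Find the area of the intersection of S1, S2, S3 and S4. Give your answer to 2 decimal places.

11.75

The intersection is the polygon with vertices (9.5,10), (10,9), (10,6), (9.4,6), (4.6,10).
By the shoelace formula its area is 11.75.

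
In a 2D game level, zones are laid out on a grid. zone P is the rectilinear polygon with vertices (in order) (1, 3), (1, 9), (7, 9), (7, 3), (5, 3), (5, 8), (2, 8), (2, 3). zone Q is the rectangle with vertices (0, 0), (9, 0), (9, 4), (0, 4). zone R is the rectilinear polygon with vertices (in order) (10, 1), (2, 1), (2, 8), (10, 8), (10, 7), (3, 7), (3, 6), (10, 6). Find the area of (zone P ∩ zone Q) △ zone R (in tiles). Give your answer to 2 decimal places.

48.00

|zone P ∩ zone Q| = 3.
|(zone P ∩ zone Q) ∩ zone R| = 2.
|(zone P ∩ zone Q) △ zone R| = 3 + 49 − 4 = 48.00.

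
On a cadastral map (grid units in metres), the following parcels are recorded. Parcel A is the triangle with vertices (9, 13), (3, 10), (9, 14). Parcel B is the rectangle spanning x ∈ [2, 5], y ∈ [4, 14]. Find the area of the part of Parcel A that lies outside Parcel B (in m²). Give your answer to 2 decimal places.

|Parcel A| = 3, |Parcel A∩Parcel B| = 0.3333.
|Parcel A ∖ Parcel B| = |Parcel A| − |Parcel A∩Parcel B| = 3 − 0.3333 = 2.67.

2.67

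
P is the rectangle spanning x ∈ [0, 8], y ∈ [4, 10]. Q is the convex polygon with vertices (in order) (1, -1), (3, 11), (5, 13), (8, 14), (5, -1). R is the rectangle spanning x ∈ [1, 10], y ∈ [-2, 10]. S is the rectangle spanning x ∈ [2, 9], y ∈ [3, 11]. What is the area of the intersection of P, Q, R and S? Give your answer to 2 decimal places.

The intersection is the polygon with vertices (2,4), (2,5), (2.833,10), (7.2,10), (6,4).
By the shoelace formula its area is 25.52.

25.52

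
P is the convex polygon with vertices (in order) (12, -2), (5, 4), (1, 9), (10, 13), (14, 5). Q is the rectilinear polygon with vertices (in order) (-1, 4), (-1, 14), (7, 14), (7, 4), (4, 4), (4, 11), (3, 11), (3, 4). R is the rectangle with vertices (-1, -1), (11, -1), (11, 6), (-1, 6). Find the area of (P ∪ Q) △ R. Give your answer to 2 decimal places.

|P ∪ Q| = 148.2361.
|(P ∪ Q) ∩ R| = 37.6417.
|(P ∪ Q) △ R| = 148.2361 + 84 − 75.2833 = 156.95.

156.95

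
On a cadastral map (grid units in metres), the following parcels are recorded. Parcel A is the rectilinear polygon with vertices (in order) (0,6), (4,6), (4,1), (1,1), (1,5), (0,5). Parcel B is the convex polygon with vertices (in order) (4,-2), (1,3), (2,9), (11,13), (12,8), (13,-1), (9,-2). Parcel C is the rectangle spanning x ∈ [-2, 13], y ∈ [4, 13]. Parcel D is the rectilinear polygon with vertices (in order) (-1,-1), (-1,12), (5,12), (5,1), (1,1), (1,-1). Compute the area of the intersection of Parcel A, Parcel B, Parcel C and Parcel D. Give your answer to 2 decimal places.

5.33

The intersection is the polygon with vertices (1.167,4), (1.5,6), (4,6), (4,4).
By the shoelace formula its area is 5.33.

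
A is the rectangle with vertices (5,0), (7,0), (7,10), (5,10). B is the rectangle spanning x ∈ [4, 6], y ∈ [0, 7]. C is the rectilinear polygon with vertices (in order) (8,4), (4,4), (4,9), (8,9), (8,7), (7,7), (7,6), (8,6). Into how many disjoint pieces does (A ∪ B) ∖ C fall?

2

(A ∪ B) ∖ C splits into 2 disjoint pieces (area 2, area 12).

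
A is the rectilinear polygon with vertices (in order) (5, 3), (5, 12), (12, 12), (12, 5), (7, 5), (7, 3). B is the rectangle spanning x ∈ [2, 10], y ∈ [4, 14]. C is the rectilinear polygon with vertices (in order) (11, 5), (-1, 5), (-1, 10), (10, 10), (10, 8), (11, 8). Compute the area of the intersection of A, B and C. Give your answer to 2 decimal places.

The intersection is the polygon with vertices (10,8), (10,5), (7,5), (5,5), (5,10), (10,10).
By the shoelace formula its area is 25.00.

25.00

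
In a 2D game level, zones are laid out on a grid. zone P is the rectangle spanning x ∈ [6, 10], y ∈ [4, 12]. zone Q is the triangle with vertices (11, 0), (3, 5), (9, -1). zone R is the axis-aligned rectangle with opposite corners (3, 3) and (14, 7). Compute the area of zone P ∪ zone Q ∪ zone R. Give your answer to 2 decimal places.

71.80

By inclusion–exclusion:
Individual areas: |zone P| = 32, |zone Q| = 9, |zone R| = 44.
|zone P∩zone Q| = 0.
|zone P∩zone R|: x∈[6,10], y∈[4,7] → 4·3 = 12.
|zone Q∩zone R| = 1.2.
|zone P∩zone Q∩zone R| = 0.
|zone P ∪ zone Q ∪ zone R| = 85 − 13.2 + 0 = 71.80.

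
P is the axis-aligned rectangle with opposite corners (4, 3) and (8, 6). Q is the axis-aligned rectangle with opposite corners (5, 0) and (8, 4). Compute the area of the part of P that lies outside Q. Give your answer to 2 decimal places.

9.00

|P∩Q|: x∈[5,8], y∈[3,4] → 3·1 = 3.
|P| = 12.
|P ∖ Q| = |P| − |P∩Q| = 12 − 3 = 9.00.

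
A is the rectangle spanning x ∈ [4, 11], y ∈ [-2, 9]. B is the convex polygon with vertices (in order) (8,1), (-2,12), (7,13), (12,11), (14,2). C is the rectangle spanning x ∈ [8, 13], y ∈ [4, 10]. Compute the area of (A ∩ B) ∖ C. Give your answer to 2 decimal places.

31.45

|A ∩ B| = 46.45.
|(A ∩ B) ∩ C| = 15.
|(A ∩ B) ∖ C| = 46.45 − 15 = 31.45.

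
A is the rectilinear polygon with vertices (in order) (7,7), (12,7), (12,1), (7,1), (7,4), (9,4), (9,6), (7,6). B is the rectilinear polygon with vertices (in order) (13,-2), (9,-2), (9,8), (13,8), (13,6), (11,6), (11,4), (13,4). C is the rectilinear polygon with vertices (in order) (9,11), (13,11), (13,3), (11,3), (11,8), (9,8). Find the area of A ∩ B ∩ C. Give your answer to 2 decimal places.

2.00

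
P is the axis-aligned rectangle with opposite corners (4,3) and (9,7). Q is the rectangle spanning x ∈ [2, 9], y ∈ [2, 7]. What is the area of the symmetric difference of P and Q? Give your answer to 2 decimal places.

|P∩Q|: x∈[4,9], y∈[3,7] → 5·4 = 20.
|P △ Q| = |P| + |Q| − 2·|P∩Q| = 20 + 35 − 40 = 15.00.

15.00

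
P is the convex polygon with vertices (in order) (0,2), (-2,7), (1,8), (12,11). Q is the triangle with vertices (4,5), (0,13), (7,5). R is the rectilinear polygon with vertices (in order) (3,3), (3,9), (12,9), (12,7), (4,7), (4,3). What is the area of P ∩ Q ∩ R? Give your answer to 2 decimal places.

3.52

The intersection is the polygon with vertices (5.25,7), (4,7), (4,5), (3,7), (3,8.546), (3.725,8.743).
By the shoelace formula its area is 3.52.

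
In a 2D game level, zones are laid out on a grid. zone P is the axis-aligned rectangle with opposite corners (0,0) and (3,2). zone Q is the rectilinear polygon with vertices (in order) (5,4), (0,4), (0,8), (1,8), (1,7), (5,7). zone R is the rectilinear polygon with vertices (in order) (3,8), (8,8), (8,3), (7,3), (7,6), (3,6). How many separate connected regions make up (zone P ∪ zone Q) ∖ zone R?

2

(zone P ∪ zone Q) ∖ zone R splits into 2 disjoint pieces (area 6, area 14).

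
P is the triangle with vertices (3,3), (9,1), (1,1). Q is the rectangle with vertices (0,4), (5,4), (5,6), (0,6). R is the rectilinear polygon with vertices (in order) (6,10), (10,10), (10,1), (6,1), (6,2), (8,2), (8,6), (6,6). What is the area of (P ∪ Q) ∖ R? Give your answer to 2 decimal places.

16.50

|P ∪ Q| = 18.
|(P ∪ Q) ∩ R| = 1.5.
|(P ∪ Q) ∖ R| = 18 − 1.5 = 16.50.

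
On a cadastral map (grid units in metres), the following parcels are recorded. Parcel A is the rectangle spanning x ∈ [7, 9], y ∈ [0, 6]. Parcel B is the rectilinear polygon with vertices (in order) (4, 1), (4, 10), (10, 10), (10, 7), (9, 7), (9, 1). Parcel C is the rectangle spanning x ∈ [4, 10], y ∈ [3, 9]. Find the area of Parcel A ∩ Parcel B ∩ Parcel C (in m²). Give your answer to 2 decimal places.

The intersection is the polygon with vertices (7,6), (9,6), (9,3), (7,3).
By the shoelace formula its area is 6.00.

6.00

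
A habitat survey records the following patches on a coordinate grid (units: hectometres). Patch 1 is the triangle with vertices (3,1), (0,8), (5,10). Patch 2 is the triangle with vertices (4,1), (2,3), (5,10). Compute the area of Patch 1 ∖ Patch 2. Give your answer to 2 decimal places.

|Patch 1| = 20.5, |Patch 1∩Patch 2| = 5.8793.
|Patch 1 ∖ Patch 2| = |Patch 1| − |Patch 1∩Patch 2| = 20.5 − 5.8793 = 14.62.

14.62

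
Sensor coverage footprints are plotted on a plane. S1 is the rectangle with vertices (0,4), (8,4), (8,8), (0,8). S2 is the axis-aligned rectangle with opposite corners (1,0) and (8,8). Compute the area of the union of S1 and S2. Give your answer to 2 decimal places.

By inclusion–exclusion:
Individual areas: |S1| = 32, |S2| = 56.
|S1∩S2|: x∈[1,8], y∈[4,8] → 7·4 = 28.
|S1 ∪ S2| = 88 − 28 = 60.00.

60.00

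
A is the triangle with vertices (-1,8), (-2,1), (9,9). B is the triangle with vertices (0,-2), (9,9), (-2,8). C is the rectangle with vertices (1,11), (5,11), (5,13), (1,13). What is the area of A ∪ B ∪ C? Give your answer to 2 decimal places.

66.24

By inclusion–exclusion:
Individual areas: |A| = 34.5, |B| = 56, |C| = 8.
|A∩B| = 32.2639.
|A∩C| = 0.
|B∩C| = 0.
|A∩B∩C| = 0.
|A ∪ B ∪ C| = 98.5 − 32.2639 + 0 = 66.24.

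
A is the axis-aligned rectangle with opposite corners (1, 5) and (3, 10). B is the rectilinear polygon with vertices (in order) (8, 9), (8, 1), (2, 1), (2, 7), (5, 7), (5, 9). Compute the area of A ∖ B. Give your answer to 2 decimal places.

8.00

|A| = 10, |A∩B| = 2.
|A ∖ B| = |A| − |A∩B| = 10 − 2 = 8.00.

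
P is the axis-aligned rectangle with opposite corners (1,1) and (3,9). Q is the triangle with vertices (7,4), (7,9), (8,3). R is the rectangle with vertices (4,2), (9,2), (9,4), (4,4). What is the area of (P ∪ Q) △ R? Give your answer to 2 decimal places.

|P ∪ Q| = 18.5.
|(P ∪ Q) ∩ R| = 0.4167.
|(P ∪ Q) △ R| = 18.5 + 10 − 0.8333 = 27.67.

27.67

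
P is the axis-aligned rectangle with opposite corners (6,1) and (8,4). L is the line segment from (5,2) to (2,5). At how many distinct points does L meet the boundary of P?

The segment lies entirely outside P and never meets its boundary.

0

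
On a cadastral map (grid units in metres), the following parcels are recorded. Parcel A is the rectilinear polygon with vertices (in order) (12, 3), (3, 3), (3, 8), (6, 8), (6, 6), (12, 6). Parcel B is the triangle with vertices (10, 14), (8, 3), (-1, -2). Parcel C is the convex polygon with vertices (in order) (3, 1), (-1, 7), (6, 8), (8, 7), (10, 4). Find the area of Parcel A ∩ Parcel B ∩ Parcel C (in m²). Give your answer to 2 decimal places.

The intersection is the polygon with vertices (3,3.818), (5.861,7.98), (6,8), (6,6), (8.546,6), (8.028,3.155), (7.667,3), (3,3).
By the shoelace formula its area is 15.78.

15.78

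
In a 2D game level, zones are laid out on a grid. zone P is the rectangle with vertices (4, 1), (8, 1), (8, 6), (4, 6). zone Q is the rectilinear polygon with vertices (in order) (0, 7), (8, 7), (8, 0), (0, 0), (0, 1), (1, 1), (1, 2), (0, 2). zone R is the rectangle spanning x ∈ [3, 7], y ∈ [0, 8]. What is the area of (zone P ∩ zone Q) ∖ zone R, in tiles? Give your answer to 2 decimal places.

5.00

|zone P ∩ zone Q| = 20.
|(zone P ∩ zone Q) ∩ zone R| = 15.
|(zone P ∩ zone Q) ∖ zone R| = 20 − 15 = 5.00.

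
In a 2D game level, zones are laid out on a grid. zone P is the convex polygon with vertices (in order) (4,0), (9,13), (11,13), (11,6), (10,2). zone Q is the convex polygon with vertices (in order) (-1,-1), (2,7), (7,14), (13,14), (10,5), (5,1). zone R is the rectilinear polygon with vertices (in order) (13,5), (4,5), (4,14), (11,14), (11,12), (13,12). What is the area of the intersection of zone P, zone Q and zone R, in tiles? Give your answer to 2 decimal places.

The intersection is the polygon with vertices (11,13), (11,12), (11,8), (10,5), (5.923,5), (9,13).
By the shoelace formula its area is 26.81.

26.81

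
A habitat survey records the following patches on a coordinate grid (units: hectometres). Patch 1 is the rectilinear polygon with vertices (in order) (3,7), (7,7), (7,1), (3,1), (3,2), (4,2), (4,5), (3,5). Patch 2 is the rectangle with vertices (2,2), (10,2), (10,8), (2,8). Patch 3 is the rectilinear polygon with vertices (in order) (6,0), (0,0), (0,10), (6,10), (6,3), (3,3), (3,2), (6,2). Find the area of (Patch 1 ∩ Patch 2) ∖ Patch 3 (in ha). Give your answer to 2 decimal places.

|Patch 1 ∩ Patch 2| = 17.
|(Patch 1 ∩ Patch 2) ∩ Patch 3| = 10.
|(Patch 1 ∩ Patch 2) ∖ Patch 3| = 17 − 10 = 7.00.

7.00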